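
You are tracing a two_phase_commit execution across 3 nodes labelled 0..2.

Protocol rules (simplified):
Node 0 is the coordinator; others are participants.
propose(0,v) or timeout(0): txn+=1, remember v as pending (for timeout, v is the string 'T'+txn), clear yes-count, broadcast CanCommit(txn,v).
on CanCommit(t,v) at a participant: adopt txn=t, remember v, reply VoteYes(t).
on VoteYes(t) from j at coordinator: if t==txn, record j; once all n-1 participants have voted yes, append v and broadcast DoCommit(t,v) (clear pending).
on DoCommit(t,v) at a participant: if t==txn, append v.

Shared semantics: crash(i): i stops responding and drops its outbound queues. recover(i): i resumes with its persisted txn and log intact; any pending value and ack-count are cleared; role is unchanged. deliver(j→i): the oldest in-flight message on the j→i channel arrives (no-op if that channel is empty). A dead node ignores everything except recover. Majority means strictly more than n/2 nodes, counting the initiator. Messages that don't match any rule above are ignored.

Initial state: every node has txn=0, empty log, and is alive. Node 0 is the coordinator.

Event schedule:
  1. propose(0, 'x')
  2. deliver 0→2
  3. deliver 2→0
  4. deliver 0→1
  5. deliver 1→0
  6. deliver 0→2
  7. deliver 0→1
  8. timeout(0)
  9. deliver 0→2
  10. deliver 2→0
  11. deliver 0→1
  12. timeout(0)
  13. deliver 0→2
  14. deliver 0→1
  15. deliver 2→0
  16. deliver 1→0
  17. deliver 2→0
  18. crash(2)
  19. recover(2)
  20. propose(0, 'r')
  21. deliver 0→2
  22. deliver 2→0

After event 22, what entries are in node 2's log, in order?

x

step 1 propose(0,'x'): 0={coor,t=1,log=-}
step 2 deliver 0→2: 2={part,t=1,log=-}
step 3 deliver 2→0: —
step 4 deliver 0→1: 1={part,t=1,log=-}
step 5 deliver 1→0: 0={coor,t=1,log=x}
step 6 deliver 0→2: 2={part,t=1,log=x}
step 7 deliver 0→1: 1={part,t=1,log=x}
step 8 timeout(0): 0={coor,t=2,log=x}
step 9 deliver 0→2: 2={part,t=2,log=x}
step 10 deliver 2→0: —
step 11 deliver 0→1: 1={part,t=2,log=x}
step 12 timeout(0): 0={coor,t=3,log=x}
step 13 deliver 0→2: 2={part,t=3,log=x}
step 14 deliver 0→1: 1={part,t=3,log=x}
step 15 deliver 2→0: —
step 16 deliver 1→0: —
step 17 deliver 2→0: —
step 18 crash(2): 2={✗part,t=3,log=x}
step 19 recover(2): 2={part,t=3,log=x}
step 20 propose(0,'r'): 0={coor,t=4,log=x}
step 21 deliver 0→2: 2={part,t=4,log=x}
step 22 deliver 2→0: —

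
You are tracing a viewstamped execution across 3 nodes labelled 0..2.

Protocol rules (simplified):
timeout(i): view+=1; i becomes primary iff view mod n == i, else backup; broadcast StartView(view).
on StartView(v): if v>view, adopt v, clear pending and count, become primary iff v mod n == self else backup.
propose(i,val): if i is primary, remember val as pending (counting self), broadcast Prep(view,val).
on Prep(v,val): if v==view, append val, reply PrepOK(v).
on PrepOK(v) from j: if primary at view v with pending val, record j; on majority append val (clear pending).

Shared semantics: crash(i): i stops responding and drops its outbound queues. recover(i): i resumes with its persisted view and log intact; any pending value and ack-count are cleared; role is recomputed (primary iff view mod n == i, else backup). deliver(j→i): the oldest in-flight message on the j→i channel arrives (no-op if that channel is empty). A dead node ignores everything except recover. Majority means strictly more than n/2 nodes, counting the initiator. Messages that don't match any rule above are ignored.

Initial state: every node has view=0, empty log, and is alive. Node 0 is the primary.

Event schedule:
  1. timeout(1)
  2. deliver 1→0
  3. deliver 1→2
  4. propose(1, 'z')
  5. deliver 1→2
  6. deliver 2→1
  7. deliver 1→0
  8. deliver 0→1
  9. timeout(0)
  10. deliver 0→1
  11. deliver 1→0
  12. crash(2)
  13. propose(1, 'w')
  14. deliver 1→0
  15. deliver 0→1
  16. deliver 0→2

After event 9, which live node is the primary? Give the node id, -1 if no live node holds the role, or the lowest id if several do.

[1] timeout(1) → N1(prim v1 [-])
[2] deliver 1→0 → N0(back v1 [-])
[3] deliver 1→2 → N2(back v1 [-])
[4] propose(1,'z') → ∅
[5] deliver 1→2 → N2(back v1 [z])
[6] deliver 2→1 → N1(prim v1 [z])
[7] deliver 1→0 → N0(back v1 [z])
[8] deliver 0→1 → ∅
[9] timeout(0) → N0(back v2 [z])

1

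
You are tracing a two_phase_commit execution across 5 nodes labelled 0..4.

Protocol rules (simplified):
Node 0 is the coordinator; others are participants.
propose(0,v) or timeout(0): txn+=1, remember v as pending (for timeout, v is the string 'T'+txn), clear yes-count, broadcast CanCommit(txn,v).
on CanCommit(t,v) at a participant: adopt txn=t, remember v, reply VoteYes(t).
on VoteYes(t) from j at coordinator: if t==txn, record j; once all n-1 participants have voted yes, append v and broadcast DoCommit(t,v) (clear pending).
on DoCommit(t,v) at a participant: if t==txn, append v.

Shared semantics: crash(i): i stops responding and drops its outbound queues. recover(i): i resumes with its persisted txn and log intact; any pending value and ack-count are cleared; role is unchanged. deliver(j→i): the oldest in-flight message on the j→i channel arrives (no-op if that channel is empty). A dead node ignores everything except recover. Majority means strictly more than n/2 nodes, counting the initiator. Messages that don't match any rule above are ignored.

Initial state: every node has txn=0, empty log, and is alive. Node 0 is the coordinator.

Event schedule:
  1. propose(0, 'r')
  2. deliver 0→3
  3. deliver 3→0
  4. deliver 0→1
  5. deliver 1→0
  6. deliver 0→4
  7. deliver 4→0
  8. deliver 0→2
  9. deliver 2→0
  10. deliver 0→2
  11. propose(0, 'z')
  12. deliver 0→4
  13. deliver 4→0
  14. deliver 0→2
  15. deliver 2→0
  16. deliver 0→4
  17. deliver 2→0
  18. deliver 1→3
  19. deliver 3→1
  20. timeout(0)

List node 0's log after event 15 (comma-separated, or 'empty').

[1] propose(0,'r') → N0(coor t1 [-])
[2] deliver 0→3 → N3(part t1 [-])
[3] deliver 3→0 → ∅
[4] deliver 0→1 → N1(part t1 [-])
[5] deliver 1→0 → ∅
[6] deliver 0→4 → N4(part t1 [-])
[7] deliver 4→0 → ∅
[8] deliver 0→2 → N2(part t1 [-])
[9] deliver 2→0 → N0(coor t1 [r])
[10] deliver 0→2 → N2(part t1 [r])
[11] propose(0,'z') → N0(coor t2 [r])
[12] deliver 0→4 → N4(part t1 [r])
[13] deliver 4→0 → ∅
[14] deliver 0→2 → N2(part t2 [r])
[15] deliver 2→0 → ∅

r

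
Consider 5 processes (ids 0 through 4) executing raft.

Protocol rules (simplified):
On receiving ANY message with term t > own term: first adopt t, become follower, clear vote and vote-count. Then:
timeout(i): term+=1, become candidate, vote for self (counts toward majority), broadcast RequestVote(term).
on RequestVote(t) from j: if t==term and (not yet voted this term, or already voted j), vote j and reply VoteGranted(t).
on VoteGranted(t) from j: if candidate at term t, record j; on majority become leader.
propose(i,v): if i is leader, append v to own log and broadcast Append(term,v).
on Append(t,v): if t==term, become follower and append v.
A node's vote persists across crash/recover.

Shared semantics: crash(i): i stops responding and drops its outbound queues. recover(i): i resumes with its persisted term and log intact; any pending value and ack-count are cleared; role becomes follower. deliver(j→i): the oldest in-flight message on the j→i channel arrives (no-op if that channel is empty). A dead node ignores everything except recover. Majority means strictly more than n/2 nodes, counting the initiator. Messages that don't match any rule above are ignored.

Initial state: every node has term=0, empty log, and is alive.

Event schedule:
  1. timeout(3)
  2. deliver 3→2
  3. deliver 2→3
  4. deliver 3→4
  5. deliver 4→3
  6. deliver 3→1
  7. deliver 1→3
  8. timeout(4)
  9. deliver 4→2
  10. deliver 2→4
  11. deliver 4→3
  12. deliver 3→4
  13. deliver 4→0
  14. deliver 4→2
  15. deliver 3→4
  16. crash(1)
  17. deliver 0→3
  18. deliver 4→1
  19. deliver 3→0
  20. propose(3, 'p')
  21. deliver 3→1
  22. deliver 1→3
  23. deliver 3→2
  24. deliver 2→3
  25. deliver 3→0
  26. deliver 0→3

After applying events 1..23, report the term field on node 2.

after 1 — timeout(3): n3:cand/t1/[-]
after 2 — deliver 3→2: n2:foll/t1/[-]
after 3 — deliver 2→3: ·
after 4 — deliver 3→4: n4:foll/t1/[-]
after 5 — deliver 4→3: n3:lead/t1/[-]
after 6 — deliver 3→1: n1:foll/t1/[-]
after 7 — deliver 1→3: ·
after 8 — timeout(4): n4:cand/t2/[-]
after 9 — deliver 4→2: n2:foll/t2/[-]
after 10 — deliver 2→4: ·
after 11 — deliver 4→3: n3:foll/t2/[-]
after 12 — deliver 3→4: n4:lead/t2/[-]
after 13 — deliver 4→0: n0:foll/t2/[-]
after 14 — deliver 4→2: ·
after 15 — deliver 3→4: ·
after 16 — crash(1): n1:✗foll/t1/[-]
after 17 — deliver 0→3: ·
after 18 — deliver 4→1: ·
after 19 — deliver 3→0: ·
after 20 — propose(3,'p'): ·
after 21 — deliver 3→1: ·
after 22 — deliver 1→3: ·
after 23 — deliver 3→2: ·

2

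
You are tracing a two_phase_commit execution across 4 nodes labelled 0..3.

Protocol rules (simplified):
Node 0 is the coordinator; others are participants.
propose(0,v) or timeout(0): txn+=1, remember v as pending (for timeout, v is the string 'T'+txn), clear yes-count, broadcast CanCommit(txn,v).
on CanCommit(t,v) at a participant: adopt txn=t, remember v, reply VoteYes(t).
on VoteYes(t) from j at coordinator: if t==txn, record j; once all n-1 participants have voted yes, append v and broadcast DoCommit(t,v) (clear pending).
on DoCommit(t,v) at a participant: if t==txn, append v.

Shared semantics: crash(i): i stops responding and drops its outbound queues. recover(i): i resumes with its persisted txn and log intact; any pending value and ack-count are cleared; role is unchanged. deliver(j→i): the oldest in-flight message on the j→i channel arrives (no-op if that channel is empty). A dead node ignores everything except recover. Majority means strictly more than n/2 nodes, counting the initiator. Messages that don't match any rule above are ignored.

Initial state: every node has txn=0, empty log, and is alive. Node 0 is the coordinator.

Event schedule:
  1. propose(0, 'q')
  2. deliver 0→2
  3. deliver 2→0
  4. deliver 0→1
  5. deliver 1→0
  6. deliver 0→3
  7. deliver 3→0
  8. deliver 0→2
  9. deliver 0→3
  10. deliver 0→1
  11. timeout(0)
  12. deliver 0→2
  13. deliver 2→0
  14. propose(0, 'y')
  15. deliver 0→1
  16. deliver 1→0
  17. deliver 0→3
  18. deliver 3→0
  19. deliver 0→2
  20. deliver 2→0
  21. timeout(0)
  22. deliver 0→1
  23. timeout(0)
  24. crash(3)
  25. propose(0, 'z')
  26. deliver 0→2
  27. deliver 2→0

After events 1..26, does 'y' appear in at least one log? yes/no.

no

e1 propose(0,'q'): 0[coor,t=1,-]
e2 deliver 0→2: 2[part,t=1,-]
e3 deliver 2→0: ·
e4 deliver 0→1: 1[part,t=1,-]
e5 deliver 1→0: ·
e6 deliver 0→3: 3[part,t=1,-]
e7 deliver 3→0: 0[coor,t=1,q]
e8 deliver 0→2: 2[part,t=1,q]
e9 deliver 0→3: 3[part,t=1,q]
e10 deliver 0→1: 1[part,t=1,q]
e11 timeout(0): 0[coor,t=2,q]
e12 deliver 0→2: 2[part,t=2,q]
e13 deliver 2→0: ·
e14 propose(0,'y'): 0[coor,t=3,q]
e15 deliver 0→1: 1[part,t=2,q]
e16 deliver 1→0: ·
e17 deliver 0→3: 3[part,t=2,q]
e18 deliver 3→0: ·
e19 deliver 0→2: 2[part,t=3,q]
e20 deliver 2→0: ·
e21 timeout(0): 0[coor,t=4,q]
e22 deliver 0→1: 1[part,t=3,q]
e23 timeout(0): 0[coor,t=5,q]
e24 crash(3): 3[✗part,t=2,q]
e25 propose(0,'z'): 0[coor,t=6,q]
e26 deliver 0→2: 2[part,t=4,q]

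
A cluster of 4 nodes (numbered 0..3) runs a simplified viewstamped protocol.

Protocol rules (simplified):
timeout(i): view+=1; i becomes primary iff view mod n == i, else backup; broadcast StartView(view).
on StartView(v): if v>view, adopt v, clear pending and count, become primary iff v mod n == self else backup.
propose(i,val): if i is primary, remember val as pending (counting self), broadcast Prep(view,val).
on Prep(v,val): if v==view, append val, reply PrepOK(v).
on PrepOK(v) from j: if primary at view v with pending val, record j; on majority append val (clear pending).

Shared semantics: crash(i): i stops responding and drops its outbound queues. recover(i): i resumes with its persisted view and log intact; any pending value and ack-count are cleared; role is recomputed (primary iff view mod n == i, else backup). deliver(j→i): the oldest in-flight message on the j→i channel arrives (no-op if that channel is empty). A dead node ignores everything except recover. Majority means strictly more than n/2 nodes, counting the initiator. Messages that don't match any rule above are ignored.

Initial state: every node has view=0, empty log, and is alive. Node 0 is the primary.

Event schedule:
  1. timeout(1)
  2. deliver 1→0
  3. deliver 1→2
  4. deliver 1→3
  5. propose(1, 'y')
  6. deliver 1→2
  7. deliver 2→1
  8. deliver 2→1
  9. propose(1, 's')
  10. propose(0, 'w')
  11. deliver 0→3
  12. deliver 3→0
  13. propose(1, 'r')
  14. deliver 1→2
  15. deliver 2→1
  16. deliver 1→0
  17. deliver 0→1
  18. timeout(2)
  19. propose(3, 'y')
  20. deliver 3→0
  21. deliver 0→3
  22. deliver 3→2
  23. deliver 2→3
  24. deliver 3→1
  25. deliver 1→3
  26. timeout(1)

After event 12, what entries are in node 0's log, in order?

empty

1. timeout(1):  <1:prim v1 ->
2. deliver 1→0:  <0:back v1 ->
3. deliver 1→2:  <2:back v1 ->
4. deliver 1→3:  <3:back v1 ->
5. propose(1,'y'):  nop
6. deliver 1→2:  <2:back v1 y>
7. deliver 2→1:  nop
8. deliver 2→1:  nop
9. propose(1,'s'):  nop
10. propose(0,'w'):  nop
11. deliver 0→3:  nop
12. deliver 3→0:  nop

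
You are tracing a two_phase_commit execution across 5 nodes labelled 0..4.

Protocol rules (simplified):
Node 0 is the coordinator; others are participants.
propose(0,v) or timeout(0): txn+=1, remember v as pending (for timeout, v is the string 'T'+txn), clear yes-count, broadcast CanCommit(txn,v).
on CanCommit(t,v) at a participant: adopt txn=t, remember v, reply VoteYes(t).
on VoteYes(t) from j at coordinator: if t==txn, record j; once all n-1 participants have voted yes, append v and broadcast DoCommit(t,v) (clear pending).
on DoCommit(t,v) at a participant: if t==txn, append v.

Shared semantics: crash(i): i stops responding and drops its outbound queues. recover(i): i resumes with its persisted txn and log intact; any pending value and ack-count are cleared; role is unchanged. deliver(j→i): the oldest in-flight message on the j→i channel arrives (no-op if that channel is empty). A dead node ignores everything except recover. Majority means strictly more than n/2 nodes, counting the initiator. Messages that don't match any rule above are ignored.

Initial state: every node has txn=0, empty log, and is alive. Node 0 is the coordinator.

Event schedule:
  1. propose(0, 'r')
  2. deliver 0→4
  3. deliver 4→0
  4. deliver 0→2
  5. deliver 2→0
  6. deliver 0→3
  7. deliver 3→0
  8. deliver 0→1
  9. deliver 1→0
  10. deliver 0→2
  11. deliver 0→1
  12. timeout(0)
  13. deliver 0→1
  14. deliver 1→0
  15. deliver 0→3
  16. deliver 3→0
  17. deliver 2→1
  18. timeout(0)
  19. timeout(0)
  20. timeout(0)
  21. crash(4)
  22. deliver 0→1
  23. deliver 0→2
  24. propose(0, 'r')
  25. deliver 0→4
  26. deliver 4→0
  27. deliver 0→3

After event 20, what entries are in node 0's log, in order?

after 1 — propose(0,'r'): n0:coor/t1/[-]
after 2 — deliver 0→4: n4:part/t1/[-]
after 3 — deliver 4→0: ·
after 4 — deliver 0→2: n2:part/t1/[-]
after 5 — deliver 2→0: ·
after 6 — deliver 0→3: n3:part/t1/[-]
after 7 — deliver 3→0: ·
after 8 — deliver 0→1: n1:part/t1/[-]
after 9 — deliver 1→0: n0:coor/t1/[r]
after 10 — deliver 0→2: n2:part/t1/[r]
after 11 — deliver 0→1: n1:part/t1/[r]
after 12 — timeout(0): n0:coor/t2/[r]
after 13 — deliver 0→1: n1:part/t2/[r]
after 14 — deliver 1→0: ·
after 15 — deliver 0→3: n3:part/t1/[r]
after 16 — deliver 3→0: ·
after 17 — deliver 2→1: ·
after 18 — timeout(0): n0:coor/t3/[r]
after 19 — timeout(0): n0:coor/t4/[r]
after 20 — timeout(0): n0:coor/t5/[r]

r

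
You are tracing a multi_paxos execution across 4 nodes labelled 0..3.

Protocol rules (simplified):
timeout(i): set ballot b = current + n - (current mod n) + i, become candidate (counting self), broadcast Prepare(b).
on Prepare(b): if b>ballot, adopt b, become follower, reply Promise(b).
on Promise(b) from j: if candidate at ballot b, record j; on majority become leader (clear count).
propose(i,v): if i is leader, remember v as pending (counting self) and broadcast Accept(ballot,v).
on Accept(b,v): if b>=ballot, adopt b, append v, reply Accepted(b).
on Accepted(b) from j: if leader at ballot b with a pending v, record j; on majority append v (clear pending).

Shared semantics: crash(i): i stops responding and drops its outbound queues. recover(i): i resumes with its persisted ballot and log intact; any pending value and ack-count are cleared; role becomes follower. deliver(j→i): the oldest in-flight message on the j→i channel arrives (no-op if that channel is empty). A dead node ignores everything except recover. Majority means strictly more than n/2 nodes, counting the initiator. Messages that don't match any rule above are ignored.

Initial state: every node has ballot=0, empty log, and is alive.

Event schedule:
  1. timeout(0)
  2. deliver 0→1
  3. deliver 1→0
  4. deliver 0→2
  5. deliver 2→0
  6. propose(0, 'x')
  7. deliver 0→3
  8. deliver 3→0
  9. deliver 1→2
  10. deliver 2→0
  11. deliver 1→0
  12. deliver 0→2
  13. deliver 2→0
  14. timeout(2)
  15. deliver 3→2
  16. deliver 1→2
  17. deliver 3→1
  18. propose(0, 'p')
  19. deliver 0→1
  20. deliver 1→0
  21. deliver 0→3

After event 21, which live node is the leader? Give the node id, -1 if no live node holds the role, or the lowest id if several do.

0

after 1 — timeout(0): n0:cand/b4/[-]
after 2 — deliver 0→1: n1:foll/b4/[-]
after 3 — deliver 1→0: ·
after 4 — deliver 0→2: n2:foll/b4/[-]
after 5 — deliver 2→0: n0:lead/b4/[-]
after 6 — propose(0,'x'): ·
after 7 — deliver 0→3: n3:foll/b4/[-]
after 8 — deliver 3→0: ·
after 9 — deliver 1→2: ·
after 10 — deliver 2→0: ·
after 11 — deliver 1→0: ·
after 12 — deliver 0→2: n2:foll/b4/[x]
after 13 — deliver 2→0: ·
after 14 — timeout(2): n2:cand/b10/[x]
after 15 — deliver 3→2: ·
after 16 — deliver 1→2: ·
after 17 — deliver 3→1: ·
after 18 — propose(0,'p'): ·
after 19 — deliver 0→1: n1:foll/b4/[x]
after 20 — deliver 1→0: ·
after 21 — deliver 0→3: n3:foll/b4/[x]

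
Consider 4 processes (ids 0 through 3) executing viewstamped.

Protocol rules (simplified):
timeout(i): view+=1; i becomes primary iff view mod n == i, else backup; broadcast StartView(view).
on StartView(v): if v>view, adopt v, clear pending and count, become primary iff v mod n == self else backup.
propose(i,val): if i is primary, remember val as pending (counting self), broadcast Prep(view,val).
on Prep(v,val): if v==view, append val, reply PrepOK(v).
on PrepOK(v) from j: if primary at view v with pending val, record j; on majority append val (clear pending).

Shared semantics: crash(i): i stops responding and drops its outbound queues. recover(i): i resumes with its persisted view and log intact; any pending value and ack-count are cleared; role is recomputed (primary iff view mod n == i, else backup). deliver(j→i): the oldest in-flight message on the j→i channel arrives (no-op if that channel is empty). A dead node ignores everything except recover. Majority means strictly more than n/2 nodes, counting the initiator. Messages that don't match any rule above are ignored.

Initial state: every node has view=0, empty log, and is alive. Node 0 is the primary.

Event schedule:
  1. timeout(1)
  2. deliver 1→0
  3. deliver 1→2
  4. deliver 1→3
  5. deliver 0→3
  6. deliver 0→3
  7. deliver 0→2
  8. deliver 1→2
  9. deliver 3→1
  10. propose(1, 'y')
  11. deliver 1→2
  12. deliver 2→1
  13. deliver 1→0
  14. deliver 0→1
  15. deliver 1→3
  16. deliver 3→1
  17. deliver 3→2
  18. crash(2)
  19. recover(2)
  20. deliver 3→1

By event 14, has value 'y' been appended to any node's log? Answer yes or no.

yes

1. timeout(1):  <1:prim v1 ->
2. deliver 1→0:  <0:back v1 ->
3. deliver 1→2:  <2:back v1 ->
4. deliver 1→3:  <3:back v1 ->
5. deliver 0→3:  nop
6. deliver 0→3:  nop
7. deliver 0→2:  nop
8. deliver 1→2:  nop
9. deliver 3→1:  nop
10. propose(1,'y'):  nop
11. deliver 1→2:  <2:back v1 y>
12. deliver 2→1:  nop
13. deliver 1→0:  <0:back v1 y>
14. deliver 0→1:  <1:prim v1 y>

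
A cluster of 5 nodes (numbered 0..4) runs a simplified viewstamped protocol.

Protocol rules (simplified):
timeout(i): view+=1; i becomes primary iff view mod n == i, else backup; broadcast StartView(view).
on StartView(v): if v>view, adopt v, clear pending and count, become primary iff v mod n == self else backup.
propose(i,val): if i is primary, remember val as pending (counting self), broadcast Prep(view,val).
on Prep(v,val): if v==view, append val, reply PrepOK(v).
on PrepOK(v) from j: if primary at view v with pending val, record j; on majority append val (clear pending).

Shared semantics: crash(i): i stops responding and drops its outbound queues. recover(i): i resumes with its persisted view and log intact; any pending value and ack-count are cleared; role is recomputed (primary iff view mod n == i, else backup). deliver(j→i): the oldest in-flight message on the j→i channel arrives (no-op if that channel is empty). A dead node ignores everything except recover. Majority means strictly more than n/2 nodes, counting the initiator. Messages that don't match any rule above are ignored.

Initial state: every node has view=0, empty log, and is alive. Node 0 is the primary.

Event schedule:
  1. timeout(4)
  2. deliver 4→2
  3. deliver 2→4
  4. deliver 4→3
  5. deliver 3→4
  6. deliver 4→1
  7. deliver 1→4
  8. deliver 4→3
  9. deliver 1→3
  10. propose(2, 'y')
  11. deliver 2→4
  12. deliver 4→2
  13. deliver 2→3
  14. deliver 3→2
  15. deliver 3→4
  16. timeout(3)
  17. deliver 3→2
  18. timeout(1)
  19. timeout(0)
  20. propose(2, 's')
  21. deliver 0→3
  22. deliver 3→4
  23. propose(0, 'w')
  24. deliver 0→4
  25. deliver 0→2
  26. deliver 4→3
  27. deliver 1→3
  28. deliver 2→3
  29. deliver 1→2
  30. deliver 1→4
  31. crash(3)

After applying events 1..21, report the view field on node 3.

2

after 1 — timeout(4): n4:back/v1/[-]
after 2 — deliver 4→2: n2:back/v1/[-]
after 3 — deliver 2→4: ·
after 4 — deliver 4→3: n3:back/v1/[-]
after 5 — deliver 3→4: ·
after 6 — deliver 4→1: n1:prim/v1/[-]
after 7 — deliver 1→4: ·
after 8 — deliver 4→3: ·
after 9 — deliver 1→3: ·
after 10 — propose(2,'y'): ·
after 11 — deliver 2→4: ·
after 12 — deliver 4→2: ·
after 13 — deliver 2→3: ·
after 14 — deliver 3→2: ·
after 15 — deliver 3→4: ·
after 16 — timeout(3): n3:back/v2/[-]
after 17 — deliver 3→2: n2:prim/v2/[-]
after 18 — timeout(1): n1:back/v2/[-]
after 19 — timeout(0): n0:back/v1/[-]
after 20 — propose(2,'s'): ·
after 21 — deliver 0→3: ·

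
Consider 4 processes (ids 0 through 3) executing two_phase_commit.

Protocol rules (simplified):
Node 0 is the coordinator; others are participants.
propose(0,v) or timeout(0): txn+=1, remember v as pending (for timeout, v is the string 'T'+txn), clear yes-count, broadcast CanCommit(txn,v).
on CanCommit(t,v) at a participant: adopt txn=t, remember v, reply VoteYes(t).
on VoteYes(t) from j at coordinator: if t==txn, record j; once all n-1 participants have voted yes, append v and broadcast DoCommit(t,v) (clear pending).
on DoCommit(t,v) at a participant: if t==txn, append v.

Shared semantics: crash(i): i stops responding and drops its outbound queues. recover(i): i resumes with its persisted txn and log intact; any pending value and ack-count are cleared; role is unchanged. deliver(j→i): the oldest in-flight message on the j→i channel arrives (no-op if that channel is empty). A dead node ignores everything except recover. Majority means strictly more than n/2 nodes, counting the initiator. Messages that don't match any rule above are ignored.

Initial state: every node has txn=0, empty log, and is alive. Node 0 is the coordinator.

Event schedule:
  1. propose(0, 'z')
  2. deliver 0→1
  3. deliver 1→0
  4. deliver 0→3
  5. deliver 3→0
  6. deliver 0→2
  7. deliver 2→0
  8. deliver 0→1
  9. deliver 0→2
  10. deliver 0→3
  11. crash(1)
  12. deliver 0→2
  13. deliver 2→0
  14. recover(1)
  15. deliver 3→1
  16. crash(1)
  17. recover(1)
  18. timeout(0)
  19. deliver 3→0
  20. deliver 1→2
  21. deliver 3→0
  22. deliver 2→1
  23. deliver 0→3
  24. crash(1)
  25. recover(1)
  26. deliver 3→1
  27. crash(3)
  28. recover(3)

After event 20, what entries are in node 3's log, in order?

e1 propose(0,'z'): 0[coor,t=1,-]
e2 deliver 0→1: 1[part,t=1,-]
e3 deliver 1→0: ·
e4 deliver 0→3: 3[part,t=1,-]
e5 deliver 3→0: ·
e6 deliver 0→2: 2[part,t=1,-]
e7 deliver 2→0: 0[coor,t=1,z]
e8 deliver 0→1: 1[part,t=1,z]
e9 deliver 0→2: 2[part,t=1,z]
e10 deliver 0→3: 3[part,t=1,z]
e11 crash(1): 1[✗part,t=1,z]
e12 deliver 0→2: ·
e13 deliver 2→0: ·
e14 recover(1): 1[part,t=1,z]
e15 deliver 3→1: ·
e16 crash(1): 1[✗part,t=1,z]
e17 recover(1): 1[part,t=1,z]
e18 timeout(0): 0[coor,t=2,z]
e19 deliver 3→0: ·
e20 deliver 1→2: ·

z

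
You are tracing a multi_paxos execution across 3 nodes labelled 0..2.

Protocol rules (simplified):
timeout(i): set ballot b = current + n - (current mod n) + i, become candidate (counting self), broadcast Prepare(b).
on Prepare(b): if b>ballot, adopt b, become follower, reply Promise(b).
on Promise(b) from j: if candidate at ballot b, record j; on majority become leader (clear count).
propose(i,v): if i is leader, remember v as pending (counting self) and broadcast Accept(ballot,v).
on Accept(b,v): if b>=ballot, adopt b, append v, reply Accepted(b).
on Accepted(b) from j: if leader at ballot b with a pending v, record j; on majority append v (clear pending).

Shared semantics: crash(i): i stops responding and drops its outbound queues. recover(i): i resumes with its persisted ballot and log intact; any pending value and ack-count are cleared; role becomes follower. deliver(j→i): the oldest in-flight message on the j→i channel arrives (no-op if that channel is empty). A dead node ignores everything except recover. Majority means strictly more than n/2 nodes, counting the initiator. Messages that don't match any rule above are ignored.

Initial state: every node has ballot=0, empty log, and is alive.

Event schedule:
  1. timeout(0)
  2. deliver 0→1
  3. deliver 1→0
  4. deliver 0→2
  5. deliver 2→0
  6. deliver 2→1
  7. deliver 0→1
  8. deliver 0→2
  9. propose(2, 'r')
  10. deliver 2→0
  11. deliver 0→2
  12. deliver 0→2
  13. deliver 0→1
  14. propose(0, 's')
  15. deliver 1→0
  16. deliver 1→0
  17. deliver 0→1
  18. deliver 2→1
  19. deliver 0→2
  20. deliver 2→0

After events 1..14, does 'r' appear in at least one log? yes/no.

no

e1 timeout(0): 0[cand,b=3,-]
e2 deliver 0→1: 1[foll,b=3,-]
e3 deliver 1→0: 0[lead,b=3,-]
e4 deliver 0→2: 2[foll,b=3,-]
e5 deliver 2→0: ·
e6 deliver 2→1: ·
e7 deliver 0→1: ·
e8 deliver 0→2: ·
e9 propose(2,'r'): ·
e10 deliver 2→0: ·
e11 deliver 0→2: ·
e12 deliver 0→2: ·
e13 deliver 0→1: ·
e14 propose(0,'s'): ·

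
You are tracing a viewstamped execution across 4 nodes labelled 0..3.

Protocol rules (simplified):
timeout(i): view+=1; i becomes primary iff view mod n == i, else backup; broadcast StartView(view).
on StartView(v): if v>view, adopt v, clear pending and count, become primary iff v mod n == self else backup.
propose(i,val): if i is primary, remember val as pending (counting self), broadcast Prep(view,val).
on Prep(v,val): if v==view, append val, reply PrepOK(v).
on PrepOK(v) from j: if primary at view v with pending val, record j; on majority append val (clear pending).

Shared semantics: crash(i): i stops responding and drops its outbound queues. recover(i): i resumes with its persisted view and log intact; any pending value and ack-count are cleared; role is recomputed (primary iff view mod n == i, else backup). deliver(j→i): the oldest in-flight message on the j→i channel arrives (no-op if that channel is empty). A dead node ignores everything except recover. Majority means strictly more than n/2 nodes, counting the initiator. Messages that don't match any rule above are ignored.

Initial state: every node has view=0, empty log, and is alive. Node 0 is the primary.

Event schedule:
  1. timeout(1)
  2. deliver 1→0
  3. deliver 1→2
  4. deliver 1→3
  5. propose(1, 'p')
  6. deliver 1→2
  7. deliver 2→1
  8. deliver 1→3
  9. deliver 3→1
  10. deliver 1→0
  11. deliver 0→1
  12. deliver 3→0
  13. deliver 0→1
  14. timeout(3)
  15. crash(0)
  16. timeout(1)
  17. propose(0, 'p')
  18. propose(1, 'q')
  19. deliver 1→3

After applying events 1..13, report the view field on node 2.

[1] timeout(1) → N1(prim v1 [-])
[2] deliver 1→0 → N0(back v1 [-])
[3] deliver 1→2 → N2(back v1 [-])
[4] deliver 1→3 → N3(back v1 [-])
[5] propose(1,'p') → ∅
[6] deliver 1→2 → N2(back v1 [p])
[7] deliver 2→1 → ∅
[8] deliver 1→3 → N3(back v1 [p])
[9] deliver 3→1 → N1(prim v1 [p])
[10] deliver 1→0 → N0(back v1 [p])
[11] deliver 0→1 → ∅
[12] deliver 3→0 → ∅
[13] deliver 0→1 → ∅

1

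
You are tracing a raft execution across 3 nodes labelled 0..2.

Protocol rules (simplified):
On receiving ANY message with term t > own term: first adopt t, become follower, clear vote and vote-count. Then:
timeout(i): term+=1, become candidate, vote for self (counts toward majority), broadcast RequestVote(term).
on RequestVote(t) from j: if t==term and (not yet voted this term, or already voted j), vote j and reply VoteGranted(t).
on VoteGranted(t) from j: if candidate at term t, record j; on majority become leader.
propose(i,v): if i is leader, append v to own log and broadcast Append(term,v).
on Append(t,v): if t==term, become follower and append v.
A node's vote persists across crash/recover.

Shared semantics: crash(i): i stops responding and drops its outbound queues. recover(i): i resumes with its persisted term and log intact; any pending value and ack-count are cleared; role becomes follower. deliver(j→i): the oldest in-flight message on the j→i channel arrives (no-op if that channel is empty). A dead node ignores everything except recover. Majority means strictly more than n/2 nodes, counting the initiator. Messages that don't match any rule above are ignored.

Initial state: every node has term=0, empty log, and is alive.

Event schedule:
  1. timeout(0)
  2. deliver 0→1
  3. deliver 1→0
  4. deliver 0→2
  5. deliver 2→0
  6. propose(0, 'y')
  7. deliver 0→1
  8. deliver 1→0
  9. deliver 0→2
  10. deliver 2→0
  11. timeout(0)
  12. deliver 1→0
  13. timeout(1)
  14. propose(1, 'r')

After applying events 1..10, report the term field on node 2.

1

step 1 timeout(0): 0={cand,t=1,log=-}
step 2 deliver 0→1: 1={foll,t=1,log=-}
step 3 deliver 1→0: 0={lead,t=1,log=-}
step 4 deliver 0→2: 2={foll,t=1,log=-}
step 5 deliver 2→0: —
step 6 propose(0,'y'): 0={lead,t=1,log=y}
step 7 deliver 0→1: 1={foll,t=1,log=y}
step 8 deliver 1→0: —
step 9 deliver 0→2: 2={foll,t=1,log=y}
step 10 deliver 2→0: —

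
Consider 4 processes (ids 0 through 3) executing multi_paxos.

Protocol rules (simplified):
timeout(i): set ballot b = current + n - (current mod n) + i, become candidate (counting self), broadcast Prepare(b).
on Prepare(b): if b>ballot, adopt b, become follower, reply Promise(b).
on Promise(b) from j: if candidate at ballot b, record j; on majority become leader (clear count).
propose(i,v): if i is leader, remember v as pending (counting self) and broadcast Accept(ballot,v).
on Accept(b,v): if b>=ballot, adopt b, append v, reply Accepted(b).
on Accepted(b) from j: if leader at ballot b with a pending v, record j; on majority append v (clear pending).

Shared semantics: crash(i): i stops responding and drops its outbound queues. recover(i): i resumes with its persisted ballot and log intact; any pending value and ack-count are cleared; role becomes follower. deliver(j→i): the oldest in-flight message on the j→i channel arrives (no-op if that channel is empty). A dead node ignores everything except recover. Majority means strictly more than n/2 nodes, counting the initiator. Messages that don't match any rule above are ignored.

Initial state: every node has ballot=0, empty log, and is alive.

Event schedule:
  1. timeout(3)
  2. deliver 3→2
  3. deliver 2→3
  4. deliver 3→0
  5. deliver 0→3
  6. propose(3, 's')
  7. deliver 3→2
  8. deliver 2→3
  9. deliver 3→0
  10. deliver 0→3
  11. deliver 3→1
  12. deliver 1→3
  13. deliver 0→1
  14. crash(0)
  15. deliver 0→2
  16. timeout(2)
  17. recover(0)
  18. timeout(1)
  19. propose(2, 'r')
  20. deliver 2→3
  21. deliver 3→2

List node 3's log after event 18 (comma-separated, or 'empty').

s

[1] timeout(3) → N3(cand b7 [-])
[2] deliver 3→2 → N2(foll b7 [-])
[3] deliver 2→3 → ∅
[4] deliver 3→0 → N0(foll b7 [-])
[5] deliver 0→3 → N3(lead b7 [-])
[6] propose(3,'s') → ∅
[7] deliver 3→2 → N2(foll b7 [s])
[8] deliver 2→3 → ∅
[9] deliver 3→0 → N0(foll b7 [s])
[10] deliver 0→3 → N3(lead b7 [s])
[11] deliver 3→1 → N1(foll b7 [-])
[12] deliver 1→3 → ∅
[13] deliver 0→1 → ∅
[14] crash(0) → N0(✗foll b7 [s])
[15] deliver 0→2 → ∅
[16] timeout(2) → N2(cand b10 [s])
[17] recover(0) → N0(foll b7 [s])
[18] timeout(1) → N1(cand b9 [-])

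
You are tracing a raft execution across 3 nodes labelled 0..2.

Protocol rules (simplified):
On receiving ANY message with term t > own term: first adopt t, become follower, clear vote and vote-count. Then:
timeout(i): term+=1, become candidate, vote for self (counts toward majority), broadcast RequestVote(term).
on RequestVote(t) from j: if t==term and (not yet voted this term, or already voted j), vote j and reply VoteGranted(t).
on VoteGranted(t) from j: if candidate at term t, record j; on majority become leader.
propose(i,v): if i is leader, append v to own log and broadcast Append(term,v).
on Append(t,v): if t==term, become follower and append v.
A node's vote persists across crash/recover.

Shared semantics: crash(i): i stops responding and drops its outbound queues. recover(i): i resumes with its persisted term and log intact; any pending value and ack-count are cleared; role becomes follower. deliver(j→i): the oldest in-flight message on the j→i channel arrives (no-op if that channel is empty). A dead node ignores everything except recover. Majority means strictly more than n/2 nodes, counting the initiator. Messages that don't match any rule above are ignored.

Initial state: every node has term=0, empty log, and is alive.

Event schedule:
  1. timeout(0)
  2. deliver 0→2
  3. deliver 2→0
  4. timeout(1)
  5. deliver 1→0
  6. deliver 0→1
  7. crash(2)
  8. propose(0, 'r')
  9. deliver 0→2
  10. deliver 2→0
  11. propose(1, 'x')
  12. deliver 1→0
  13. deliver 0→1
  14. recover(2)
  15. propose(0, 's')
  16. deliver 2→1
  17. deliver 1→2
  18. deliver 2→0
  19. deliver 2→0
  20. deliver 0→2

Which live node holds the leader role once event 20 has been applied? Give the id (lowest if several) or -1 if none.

step 1 timeout(0): 0={cand,t=1,log=-}
step 2 deliver 0→2: 2={foll,t=1,log=-}
step 3 deliver 2→0: 0={lead,t=1,log=-}
step 4 timeout(1): 1={cand,t=1,log=-}
step 5 deliver 1→0: —
step 6 deliver 0→1: —
step 7 crash(2): 2={✗foll,t=1,log=-}
step 8 propose(0,'r'): 0={lead,t=1,log=r}
step 9 deliver 0→2: —
step 10 deliver 2→0: —
step 11 propose(1,'x'): —
step 12 deliver 1→0: —
step 13 deliver 0→1: 1={foll,t=1,log=r}
step 14 recover(2): 2={foll,t=1,log=-}
step 15 propose(0,'s'): 0={lead,t=1,log=r,s}
step 16 deliver 2→1: —
step 17 deliver 1→2: —
step 18 deliver 2→0: —
step 19 deliver 2→0: —
step 20 deliver 0→2: 2={foll,t=1,log=r}

0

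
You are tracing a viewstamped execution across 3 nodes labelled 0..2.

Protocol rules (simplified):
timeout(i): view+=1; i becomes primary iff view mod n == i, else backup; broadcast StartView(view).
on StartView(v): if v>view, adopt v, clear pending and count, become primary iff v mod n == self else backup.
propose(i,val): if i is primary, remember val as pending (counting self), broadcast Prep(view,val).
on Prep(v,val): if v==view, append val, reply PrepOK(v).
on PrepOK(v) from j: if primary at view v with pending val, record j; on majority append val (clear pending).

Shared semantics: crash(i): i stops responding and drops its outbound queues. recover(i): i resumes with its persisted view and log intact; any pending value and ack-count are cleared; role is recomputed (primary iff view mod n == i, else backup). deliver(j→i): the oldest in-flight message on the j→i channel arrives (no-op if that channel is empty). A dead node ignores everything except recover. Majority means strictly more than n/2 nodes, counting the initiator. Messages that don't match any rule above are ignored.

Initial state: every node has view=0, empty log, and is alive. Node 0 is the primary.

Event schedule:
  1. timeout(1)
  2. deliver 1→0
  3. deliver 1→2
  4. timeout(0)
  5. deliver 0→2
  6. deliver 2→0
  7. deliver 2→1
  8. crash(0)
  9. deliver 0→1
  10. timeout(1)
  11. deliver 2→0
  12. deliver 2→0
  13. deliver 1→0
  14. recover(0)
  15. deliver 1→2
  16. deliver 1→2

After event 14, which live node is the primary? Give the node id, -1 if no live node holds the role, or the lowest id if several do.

1. timeout(1):  <1:prim v1 ->
2. deliver 1→0:  <0:back v1 ->
3. deliver 1→2:  <2:back v1 ->
4. timeout(0):  <0:back v2 ->
5. deliver 0→2:  <2:prim v2 ->
6. deliver 2→0:  nop
7. deliver 2→1:  nop
8. crash(0):  <0:✗back v2 ->
9. deliver 0→1:  nop
10. timeout(1):  <1:back v2 ->
11. deliver 2→0:  nop
12. deliver 2→0:  nop
13. deliver 1→0:  nop
14. recover(0):  <0:back v2 ->

2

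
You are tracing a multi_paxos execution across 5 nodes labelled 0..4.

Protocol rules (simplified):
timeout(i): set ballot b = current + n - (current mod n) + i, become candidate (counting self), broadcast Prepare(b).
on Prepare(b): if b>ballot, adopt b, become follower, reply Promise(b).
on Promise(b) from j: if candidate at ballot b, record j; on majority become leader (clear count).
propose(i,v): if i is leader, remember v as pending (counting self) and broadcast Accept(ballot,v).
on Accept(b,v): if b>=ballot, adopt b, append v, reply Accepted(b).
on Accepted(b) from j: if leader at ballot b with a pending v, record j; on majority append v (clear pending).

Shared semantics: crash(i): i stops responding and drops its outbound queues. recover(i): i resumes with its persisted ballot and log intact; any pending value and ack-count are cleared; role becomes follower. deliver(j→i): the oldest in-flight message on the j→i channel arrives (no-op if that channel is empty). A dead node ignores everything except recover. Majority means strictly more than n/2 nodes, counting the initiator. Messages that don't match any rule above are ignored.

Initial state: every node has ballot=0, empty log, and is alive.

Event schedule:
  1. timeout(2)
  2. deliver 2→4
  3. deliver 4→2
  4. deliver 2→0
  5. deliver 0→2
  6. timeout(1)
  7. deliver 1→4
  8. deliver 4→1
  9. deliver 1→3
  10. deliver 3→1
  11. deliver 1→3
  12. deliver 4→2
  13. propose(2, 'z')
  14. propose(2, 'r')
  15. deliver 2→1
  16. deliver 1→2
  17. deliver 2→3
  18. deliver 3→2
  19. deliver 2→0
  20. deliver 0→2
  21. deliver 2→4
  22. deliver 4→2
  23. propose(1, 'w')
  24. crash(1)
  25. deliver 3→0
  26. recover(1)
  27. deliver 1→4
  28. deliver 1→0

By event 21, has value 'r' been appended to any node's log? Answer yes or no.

no

[1] timeout(2) → N2(cand b7 [-])
[2] deliver 2→4 → N4(foll b7 [-])
[3] deliver 4→2 → ∅
[4] deliver 2→0 → N0(foll b7 [-])
[5] deliver 0→2 → N2(lead b7 [-])
[6] timeout(1) → N1(cand b6 [-])
[7] deliver 1→4 → ∅
[8] deliver 4→1 → ∅
[9] deliver 1→3 → N3(foll b6 [-])
[10] deliver 3→1 → ∅
[11] deliver 1→3 → ∅
[12] deliver 4→2 → ∅
[13] propose(2,'z') → ∅
[14] propose(2,'r') → ∅
[15] deliver 2→1 → N1(foll b7 [-])
[16] deliver 1→2 → ∅
[17] deliver 2→3 → N3(foll b7 [-])
[18] deliver 3→2 → ∅
[19] deliver 2→0 → N0(foll b7 [z])
[20] deliver 0→2 → ∅
[21] deliver 2→4 → N4(foll b7 [z])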